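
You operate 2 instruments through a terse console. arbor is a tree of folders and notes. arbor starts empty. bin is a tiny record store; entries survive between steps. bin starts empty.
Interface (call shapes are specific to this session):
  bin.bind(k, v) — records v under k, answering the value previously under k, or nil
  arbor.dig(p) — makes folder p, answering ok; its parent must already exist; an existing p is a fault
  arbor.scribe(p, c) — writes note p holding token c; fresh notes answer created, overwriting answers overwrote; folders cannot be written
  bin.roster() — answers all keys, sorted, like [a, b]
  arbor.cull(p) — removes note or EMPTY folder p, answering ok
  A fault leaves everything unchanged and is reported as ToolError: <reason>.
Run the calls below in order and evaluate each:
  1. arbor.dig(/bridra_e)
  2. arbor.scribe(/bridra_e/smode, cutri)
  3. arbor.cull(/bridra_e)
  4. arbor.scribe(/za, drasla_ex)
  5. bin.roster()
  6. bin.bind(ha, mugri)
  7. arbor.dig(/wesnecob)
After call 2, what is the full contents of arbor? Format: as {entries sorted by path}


Answer: {bridra_e/, bridra_e/smode=cutri}

Derivation:
;; 1. arbor.dig(/bridra_e) ~> ok
;; 2. arbor.scribe(/bridra_e/smode, cutri) ~> created
;; 3. arbor.cull(/bridra_e) ~> ToolError: not empty
;; 4. arbor.scribe(/za, drasla_ex) ~> created
;; 5. bin.roster() ~> []
;; 6. bin.bind(ha, mugri) ~> nil
;; 7. arbor.dig(/wesnecob) ~> ok


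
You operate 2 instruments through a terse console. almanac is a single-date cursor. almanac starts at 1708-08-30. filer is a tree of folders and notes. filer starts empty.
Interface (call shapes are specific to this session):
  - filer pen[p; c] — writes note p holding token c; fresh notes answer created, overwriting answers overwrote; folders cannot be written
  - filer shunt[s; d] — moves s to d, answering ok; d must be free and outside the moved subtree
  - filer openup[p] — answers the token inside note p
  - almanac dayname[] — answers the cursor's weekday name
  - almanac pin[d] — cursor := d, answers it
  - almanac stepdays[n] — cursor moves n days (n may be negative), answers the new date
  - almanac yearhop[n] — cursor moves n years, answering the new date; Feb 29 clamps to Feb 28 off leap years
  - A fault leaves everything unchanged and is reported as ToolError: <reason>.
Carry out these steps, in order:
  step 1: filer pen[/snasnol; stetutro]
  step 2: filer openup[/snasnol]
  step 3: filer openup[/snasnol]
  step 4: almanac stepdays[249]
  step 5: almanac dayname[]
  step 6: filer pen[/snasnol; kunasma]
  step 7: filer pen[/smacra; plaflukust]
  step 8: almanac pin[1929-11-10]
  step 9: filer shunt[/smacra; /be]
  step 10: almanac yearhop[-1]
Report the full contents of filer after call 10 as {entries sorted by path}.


Answer: {be=plaflukust, snasnol=kunasma}

Derivation:
$ filer pen /snasnol stetutro
:: created
$ filer openup /snasnol
:: stetutro
$ filer openup /snasnol
:: stetutro
$ almanac stepdays 249
:: 1709-05-06
$ almanac dayname
:: Monday
$ filer pen /snasnol kunasma
:: overwrote
$ filer pen /smacra plaflukust
:: created
$ almanac pin 1929-11-10
:: 1929-11-10
$ filer shunt /smacra /be
:: ok
$ almanac yearhop -1
:: 1928-11-10


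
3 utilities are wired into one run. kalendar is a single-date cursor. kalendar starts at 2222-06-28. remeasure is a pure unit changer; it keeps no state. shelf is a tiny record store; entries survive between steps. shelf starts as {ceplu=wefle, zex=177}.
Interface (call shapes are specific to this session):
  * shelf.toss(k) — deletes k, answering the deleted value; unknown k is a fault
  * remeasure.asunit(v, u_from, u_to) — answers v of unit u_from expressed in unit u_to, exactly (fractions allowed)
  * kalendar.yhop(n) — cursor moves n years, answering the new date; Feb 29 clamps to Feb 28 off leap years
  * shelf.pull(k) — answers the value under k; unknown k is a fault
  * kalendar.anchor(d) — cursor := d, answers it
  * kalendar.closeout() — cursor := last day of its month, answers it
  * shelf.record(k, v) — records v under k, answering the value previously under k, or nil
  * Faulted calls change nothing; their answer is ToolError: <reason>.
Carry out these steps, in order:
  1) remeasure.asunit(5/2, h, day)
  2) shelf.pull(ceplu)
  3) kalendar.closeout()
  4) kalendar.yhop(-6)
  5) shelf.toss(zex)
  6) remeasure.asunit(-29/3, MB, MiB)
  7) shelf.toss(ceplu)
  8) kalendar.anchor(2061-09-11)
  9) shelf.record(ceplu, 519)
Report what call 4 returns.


>> remeasure.asunit(5/2, h, day)
<< 5/48
>> shelf.pull(ceplu)
<< wefle
>> kalendar.closeout()
<< 2222-06-30
>> kalendar.yhop(-6)
<< 2216-06-30
>> shelf.toss(zex)
<< 177
>> remeasure.asunit(-29/3, MB, MiB)
<< -453125/49152
>> shelf.toss(ceplu)
<< wefle
>> kalendar.anchor(2061-09-11)
<< 2061-09-11
>> shelf.record(ceplu, 519)
<< nil

Answer: 2216-06-30


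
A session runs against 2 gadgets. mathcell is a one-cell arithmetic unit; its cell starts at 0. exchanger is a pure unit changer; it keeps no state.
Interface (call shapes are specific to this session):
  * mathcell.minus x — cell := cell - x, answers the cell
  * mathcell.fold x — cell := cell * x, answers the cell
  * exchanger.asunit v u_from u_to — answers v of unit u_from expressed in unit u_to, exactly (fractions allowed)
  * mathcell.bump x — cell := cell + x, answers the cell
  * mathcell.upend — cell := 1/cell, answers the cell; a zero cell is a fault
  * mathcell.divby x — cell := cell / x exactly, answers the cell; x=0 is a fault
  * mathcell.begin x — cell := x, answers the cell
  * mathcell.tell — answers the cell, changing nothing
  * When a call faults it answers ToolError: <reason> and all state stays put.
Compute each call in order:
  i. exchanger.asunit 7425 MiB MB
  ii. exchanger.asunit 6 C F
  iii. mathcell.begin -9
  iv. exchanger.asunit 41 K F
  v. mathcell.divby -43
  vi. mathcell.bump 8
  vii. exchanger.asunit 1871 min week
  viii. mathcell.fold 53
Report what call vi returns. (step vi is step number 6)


Answer: 353/43

Derivation:
I invoke exchanger.asunit on v='7425', u_from='MiB', u_to='MB', and see 4866048/625.
Then exchanger.asunit on v='6', u_from='C', u_to='F', and observe 214/5.
Next I call mathcell.begin on x='-9', — result: -9.
Then exchanger.asunit on v='41', u_from='K', u_to='F', → -38587/100.
I invoke mathcell.divby on x='-43', yielding 9/43.
I use mathcell.bump on x='8', and observe 353/43.
Then exchanger.asunit on v='1871', u_from='min', u_to='week', — result: 1871/10080.
Then mathcell.fold on x='53', and get 18709/43.


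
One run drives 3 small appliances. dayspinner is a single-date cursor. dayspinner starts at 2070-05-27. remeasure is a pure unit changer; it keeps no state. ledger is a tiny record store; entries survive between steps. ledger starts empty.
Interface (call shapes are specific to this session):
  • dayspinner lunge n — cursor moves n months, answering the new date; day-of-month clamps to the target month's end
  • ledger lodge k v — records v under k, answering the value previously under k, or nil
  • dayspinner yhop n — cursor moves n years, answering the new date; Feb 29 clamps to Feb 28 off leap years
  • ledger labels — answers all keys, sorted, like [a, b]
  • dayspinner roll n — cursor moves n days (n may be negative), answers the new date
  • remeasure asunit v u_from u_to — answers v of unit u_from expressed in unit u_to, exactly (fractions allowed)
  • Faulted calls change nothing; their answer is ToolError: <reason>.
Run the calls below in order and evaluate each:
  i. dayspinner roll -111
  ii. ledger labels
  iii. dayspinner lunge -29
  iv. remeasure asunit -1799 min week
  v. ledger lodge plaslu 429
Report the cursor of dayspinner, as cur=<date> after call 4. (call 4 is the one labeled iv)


Answer: cur=2067-09-05

Derivation:
·→ dayspinner roll(n: -111)
·← 2070-02-05
·→ ledger labels()
·← []
·→ dayspinner lunge(n: -29)
·← 2067-09-05
·→ remeasure asunit(v: -1799, u_from: min, u_to: week)
·← -257/1440
·→ ledger lodge(k: plaslu, v: 429)
·← nil


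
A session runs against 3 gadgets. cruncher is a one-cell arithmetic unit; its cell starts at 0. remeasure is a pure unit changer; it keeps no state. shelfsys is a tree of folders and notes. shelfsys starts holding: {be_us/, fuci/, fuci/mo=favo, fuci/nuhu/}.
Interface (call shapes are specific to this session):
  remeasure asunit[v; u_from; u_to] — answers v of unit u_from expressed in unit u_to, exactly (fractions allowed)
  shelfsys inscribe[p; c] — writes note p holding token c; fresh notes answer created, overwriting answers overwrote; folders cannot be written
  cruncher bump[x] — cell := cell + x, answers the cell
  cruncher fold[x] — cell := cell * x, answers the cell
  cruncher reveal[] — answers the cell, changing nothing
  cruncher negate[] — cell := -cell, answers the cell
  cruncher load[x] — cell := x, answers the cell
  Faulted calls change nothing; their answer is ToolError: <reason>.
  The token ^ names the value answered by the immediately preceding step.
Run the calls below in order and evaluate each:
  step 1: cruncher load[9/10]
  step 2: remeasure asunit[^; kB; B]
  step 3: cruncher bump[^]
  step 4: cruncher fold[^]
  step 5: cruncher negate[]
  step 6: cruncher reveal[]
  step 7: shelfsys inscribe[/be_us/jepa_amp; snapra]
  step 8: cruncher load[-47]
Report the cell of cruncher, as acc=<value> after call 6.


Answer: acc=-81162081/100

Derivation:
>> cruncher load(x→9/10)
<< 9/10
>> remeasure asunit(v→^, u_from→kB, u_to→B)
<< 900
>> cruncher bump(x→^)
<< 9009/10
>> cruncher fold(x→^)
<< 81162081/100
>> cruncher negate()
<< -81162081/100
>> cruncher reveal()
<< -81162081/100
>> shelfsys inscribe(p→/be_us/jepa_amp, c→snapra)
<< created
>> cruncher load(x→-47)
<< -47


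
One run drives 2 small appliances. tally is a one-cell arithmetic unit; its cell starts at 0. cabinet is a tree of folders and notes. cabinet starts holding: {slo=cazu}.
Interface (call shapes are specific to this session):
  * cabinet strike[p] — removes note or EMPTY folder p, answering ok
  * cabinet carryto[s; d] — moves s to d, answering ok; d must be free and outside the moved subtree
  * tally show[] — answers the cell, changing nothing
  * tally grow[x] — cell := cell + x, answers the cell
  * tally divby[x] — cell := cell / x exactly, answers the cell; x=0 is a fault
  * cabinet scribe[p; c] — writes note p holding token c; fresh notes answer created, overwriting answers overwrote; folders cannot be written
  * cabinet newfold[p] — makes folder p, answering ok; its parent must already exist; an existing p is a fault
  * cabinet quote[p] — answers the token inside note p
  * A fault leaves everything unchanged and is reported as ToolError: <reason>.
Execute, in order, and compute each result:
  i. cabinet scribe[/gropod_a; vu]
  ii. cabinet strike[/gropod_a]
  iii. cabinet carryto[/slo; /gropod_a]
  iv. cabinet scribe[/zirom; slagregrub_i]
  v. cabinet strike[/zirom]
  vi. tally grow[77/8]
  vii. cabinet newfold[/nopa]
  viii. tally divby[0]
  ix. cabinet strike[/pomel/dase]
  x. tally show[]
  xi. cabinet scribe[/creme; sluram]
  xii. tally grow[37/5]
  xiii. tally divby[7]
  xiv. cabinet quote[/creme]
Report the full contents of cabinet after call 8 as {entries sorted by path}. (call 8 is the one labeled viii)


Answer: {gropod_a=cazu, nopa/}

Derivation:
Now I run cabinet scribe using p=/gropod_a, c=vu, yielding created.
Calling cabinet strike using p=/gropod_a, — result: ok.
Using cabinet carryto using s=/slo, d=/gropod_a, and get ok.
I use cabinet scribe using p=/zirom, c=slagregrub_i, — result: created.
I invoke cabinet strike using p=/zirom, giving ok.
I try tally grow using x=77/8, → 77/8.
I use cabinet newfold using p=/nopa, yielding ok.
I invoke tally divby using x=0: ToolError: division by zero.
Using cabinet strike using p=/pomel/dase, and get ToolError: not found.
Calling tally show, and observe 77/8.
Now I run cabinet scribe using p=/creme, c=sluram, → created.
I invoke tally grow using x=37/5, — result: 681/40.
Using tally divby using x=7, which returns 681/280.
Then cabinet quote using p=/creme, which returns sluram.


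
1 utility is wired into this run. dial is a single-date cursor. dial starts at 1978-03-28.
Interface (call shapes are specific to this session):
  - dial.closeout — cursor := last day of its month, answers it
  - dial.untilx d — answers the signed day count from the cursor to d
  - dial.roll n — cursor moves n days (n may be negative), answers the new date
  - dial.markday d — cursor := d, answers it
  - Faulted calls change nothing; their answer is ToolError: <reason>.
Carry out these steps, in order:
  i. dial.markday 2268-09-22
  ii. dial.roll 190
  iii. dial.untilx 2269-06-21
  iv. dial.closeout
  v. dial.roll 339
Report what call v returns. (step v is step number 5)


# 1. dial.markday(d='2268-09-22') -> 2268-09-22
# 2. dial.roll(n='190') -> 2269-03-31
# 3. dial.untilx(d='2269-06-21') -> 82
# 4. dial.closeout() -> 2269-03-31
# 5. dial.roll(n='339') -> 2270-03-05

Answer: 2270-03-05


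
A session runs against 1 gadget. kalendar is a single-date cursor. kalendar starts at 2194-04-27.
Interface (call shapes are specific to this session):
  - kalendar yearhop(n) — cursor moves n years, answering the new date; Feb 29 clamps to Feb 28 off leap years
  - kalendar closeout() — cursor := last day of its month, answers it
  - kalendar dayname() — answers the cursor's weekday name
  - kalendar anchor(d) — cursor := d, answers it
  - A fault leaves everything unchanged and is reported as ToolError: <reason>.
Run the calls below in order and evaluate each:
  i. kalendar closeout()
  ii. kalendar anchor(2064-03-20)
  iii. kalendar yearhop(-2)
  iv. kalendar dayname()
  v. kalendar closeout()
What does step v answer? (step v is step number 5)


# 1. kalendar closeout() -> 2194-04-30
# 2. kalendar anchor(d: 2064-03-20) -> 2064-03-20
# 3. kalendar yearhop(n: -2) -> 2062-03-20
# 4. kalendar dayname() -> Monday
# 5. kalendar closeout() -> 2062-03-31

Answer: 2062-03-31


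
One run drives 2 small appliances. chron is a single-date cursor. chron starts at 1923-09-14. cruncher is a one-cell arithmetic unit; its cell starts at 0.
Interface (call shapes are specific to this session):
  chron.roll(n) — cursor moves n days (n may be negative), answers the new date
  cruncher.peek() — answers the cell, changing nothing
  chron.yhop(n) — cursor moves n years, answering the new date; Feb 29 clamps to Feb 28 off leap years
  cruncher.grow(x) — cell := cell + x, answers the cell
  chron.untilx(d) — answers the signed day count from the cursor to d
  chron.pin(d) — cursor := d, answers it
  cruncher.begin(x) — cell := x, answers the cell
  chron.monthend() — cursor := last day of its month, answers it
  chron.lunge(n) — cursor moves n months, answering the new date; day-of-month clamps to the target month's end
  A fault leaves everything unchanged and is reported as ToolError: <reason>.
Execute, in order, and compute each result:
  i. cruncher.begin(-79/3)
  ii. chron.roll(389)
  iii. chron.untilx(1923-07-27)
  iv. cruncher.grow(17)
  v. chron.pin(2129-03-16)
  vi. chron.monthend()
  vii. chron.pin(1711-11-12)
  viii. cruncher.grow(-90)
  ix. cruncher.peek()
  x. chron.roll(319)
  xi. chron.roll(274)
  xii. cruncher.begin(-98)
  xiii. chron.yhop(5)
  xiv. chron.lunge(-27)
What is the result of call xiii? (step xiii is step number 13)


Answer: 1718-06-27

Derivation:
·→ begin(-79/3)
·← -79/3
·→ roll(389)
·← 1924-10-07
·→ untilx(1923-07-27)
·← -438
·→ grow(17)
·← -28/3
·→ pin(2129-03-16)
·← 2129-03-16
·→ monthend()
·← 2129-03-31
·→ pin(1711-11-12)
·← 1711-11-12
·→ grow(-90)
·← -298/3
·→ peek()
·← -298/3
·→ roll(319)
·← 1712-09-26
·→ roll(274)
·← 1713-06-27
·→ begin(-98)
·← -98
·→ yhop(5)
·← 1718-06-27
·→ lunge(-27)
·← 1716-03-27


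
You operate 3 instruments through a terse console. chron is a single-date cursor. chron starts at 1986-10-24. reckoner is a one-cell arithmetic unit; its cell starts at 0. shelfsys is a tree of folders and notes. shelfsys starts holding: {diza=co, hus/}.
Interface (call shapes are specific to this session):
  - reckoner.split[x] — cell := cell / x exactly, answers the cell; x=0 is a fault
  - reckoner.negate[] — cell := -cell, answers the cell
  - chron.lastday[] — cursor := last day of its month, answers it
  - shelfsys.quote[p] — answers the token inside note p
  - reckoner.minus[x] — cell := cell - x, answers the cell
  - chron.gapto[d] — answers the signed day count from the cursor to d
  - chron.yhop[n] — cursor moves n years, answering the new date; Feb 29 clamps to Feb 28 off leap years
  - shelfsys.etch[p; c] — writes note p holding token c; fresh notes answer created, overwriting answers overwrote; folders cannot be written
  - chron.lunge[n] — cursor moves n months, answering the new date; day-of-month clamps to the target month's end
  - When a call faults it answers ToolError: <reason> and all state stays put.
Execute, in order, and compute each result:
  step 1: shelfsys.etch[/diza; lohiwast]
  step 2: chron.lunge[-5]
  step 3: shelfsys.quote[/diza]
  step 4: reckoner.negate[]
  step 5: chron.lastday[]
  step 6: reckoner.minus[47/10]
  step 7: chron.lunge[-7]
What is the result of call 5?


·→ shelfsys.etch(p: /diza, c: lohiwast)
·← overwrote
·→ chron.lunge(n: -5)
·← 1986-05-24
·→ shelfsys.quote(p: /diza)
·← lohiwast
·→ reckoner.negate()
·← 0
·→ chron.lastday()
·← 1986-05-31
·→ reckoner.minus(x: 47/10)
·← -47/10
·→ chron.lunge(n: -7)
·← 1985-10-31

Answer: 1986-05-31


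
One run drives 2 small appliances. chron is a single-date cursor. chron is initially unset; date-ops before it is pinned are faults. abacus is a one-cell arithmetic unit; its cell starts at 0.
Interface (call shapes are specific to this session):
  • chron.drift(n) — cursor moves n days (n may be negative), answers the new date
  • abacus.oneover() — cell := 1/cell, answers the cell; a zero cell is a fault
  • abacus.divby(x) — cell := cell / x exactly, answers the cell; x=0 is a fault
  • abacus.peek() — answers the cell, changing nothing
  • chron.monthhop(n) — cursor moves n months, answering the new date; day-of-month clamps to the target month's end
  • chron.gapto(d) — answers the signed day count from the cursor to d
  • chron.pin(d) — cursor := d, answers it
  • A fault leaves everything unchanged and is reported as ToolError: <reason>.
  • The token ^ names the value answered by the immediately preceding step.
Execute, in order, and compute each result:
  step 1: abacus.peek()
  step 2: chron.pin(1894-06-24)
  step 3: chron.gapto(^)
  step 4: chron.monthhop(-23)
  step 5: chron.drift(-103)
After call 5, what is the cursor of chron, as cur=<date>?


Answer: cur=1892-04-12

Derivation:
I try abacus.peek, — result: 0.
I invoke chron.pin on d=1894-06-24, which returns 1894-06-24.
I use chron.gapto on d=^, which returns 0.
Now I run chron.monthhop on n=-23: 1892-07-24.
Next I call chron.drift on n=-103, yielding 1892-04-12.


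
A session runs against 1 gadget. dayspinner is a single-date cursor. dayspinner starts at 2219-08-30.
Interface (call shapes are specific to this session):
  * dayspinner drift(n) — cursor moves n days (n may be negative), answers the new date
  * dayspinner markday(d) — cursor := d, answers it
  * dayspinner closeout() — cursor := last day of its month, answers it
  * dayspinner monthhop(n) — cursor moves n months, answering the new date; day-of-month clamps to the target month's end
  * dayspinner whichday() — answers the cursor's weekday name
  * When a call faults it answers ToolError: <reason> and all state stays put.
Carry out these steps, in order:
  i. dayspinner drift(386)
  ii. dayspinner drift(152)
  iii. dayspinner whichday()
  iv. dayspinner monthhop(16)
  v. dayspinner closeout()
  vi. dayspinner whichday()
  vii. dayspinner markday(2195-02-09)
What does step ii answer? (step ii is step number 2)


Answer: 2221-02-18

Derivation:
>> dayspinner drift(n=386)
<< 2220-09-19
>> dayspinner drift(n=152)
<< 2221-02-18
>> dayspinner whichday()
<< Sunday
>> dayspinner monthhop(n=16)
<< 2222-06-18
>> dayspinner closeout()
<< 2222-06-30
>> dayspinner whichday()
<< Sunday
>> dayspinner markday(d=2195-02-09)
<< 2195-02-09


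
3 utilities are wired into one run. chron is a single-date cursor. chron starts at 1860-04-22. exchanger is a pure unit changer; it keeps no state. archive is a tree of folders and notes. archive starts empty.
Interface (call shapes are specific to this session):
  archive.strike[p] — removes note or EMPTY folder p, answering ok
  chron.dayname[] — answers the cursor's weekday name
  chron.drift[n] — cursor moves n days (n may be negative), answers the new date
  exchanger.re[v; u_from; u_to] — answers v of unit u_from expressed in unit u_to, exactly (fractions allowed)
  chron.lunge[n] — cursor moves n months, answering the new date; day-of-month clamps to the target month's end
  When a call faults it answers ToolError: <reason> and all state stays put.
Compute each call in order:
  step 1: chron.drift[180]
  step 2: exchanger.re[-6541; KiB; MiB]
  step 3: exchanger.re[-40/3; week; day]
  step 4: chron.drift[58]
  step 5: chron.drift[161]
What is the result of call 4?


Answer: 1860-12-16

Derivation:
>>> chron.drift 180
= 1860-10-19
>>> exchanger.re -6541 KiB MiB
= -6541/1024
>>> exchanger.re -40/3 week day
= -280/3
>>> chron.drift 58
= 1860-12-16
>>> chron.drift 161
= 1861-05-26


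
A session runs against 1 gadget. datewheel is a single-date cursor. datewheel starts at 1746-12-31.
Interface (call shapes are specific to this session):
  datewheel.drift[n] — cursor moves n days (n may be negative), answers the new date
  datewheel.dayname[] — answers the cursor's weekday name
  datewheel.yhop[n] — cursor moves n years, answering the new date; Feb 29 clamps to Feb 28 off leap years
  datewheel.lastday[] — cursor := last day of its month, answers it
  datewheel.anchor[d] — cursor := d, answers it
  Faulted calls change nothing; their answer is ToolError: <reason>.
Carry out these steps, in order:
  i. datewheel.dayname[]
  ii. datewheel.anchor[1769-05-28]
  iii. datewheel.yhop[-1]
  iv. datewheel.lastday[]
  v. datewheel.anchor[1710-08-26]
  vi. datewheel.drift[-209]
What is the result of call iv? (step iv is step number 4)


Answer: 1768-05-31

Derivation:
[in] datewheel.dayname
= Saturday
[in] datewheel.anchor d='1769-05-28'
= 1769-05-28
[in] datewheel.yhop n='-1'
= 1768-05-28
[in] datewheel.lastday
= 1768-05-31
[in] datewheel.anchor d='1710-08-26'
= 1710-08-26
[in] datewheel.drift n='-209'
= 1710-01-29


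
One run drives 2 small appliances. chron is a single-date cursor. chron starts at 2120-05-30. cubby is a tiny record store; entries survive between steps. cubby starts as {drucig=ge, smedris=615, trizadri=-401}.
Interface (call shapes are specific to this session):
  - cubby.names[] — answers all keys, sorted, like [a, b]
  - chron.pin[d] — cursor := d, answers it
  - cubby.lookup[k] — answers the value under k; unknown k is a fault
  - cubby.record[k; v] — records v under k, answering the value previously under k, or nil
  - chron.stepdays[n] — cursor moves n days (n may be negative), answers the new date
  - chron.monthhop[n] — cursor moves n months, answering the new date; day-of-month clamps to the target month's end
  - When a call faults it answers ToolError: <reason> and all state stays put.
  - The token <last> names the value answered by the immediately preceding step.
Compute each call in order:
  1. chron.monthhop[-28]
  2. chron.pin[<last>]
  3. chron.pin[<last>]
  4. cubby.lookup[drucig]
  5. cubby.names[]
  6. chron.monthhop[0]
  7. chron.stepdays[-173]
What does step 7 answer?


Answer: 2117-08-10

Derivation:
I use monthhop(n: -28), and observe 2118-01-30.
I invoke pin(d: <last>): 2118-01-30.
I use pin(d: <last>), giving 2118-01-30.
Now I run lookup(k: drucig), and see ge.
Calling names(), and see [drucig, smedris, trizadri].
Invoking monthhop(n: 0), and see 2118-01-30.
Using stepdays(n: -173), and observe 2117-08-10.


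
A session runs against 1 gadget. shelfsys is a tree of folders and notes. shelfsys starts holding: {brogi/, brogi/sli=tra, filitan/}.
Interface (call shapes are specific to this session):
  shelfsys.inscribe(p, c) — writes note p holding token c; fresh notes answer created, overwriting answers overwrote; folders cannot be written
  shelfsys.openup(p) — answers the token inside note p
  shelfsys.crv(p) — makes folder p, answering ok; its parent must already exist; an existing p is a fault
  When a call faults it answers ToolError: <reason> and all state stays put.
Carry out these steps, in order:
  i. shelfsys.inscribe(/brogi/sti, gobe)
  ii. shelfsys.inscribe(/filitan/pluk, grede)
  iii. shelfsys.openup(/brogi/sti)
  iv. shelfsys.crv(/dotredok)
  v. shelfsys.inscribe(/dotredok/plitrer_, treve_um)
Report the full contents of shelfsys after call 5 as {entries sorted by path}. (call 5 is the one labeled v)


Step: shelfsys.inscribe[p: /brogi/sti; c: gobe]
Result: created
Step: shelfsys.inscribe[p: /filitan/pluk; c: grede]
Result: created
Step: shelfsys.openup[p: /brogi/sti]
Result: gobe
Step: shelfsys.crv[p: /dotredok]
Result: ok
Step: shelfsys.inscribe[p: /dotredok/plitrer_; c: treve_um]
Result: created

Answer: {brogi/, brogi/sli=tra, brogi/sti=gobe, dotredok/, dotredok/plitrer_=treve_um, filitan/, filitan/pluk=grede}


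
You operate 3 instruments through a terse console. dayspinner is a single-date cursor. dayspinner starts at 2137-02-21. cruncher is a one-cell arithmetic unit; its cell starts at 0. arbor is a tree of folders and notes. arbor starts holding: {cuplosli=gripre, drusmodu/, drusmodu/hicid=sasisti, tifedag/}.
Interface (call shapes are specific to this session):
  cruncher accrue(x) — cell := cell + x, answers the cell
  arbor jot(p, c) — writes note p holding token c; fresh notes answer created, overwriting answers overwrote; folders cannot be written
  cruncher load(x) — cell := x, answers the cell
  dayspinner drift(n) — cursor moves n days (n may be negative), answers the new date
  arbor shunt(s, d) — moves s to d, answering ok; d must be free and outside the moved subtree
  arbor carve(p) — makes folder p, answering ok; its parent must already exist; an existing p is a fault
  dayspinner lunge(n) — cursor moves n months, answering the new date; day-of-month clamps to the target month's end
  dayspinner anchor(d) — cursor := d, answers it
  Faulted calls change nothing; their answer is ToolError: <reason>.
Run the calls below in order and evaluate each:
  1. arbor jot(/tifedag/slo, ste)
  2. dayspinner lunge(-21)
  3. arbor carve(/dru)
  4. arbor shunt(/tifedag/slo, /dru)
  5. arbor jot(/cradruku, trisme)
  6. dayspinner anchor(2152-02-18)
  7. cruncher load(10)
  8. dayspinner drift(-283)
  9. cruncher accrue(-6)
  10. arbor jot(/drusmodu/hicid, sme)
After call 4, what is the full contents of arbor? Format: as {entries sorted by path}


Answer: {cuplosli=gripre, dru/, drusmodu/, drusmodu/hicid=sasisti, tifedag/, tifedag/slo=ste}

Derivation:
Then arbor jot with p: /tifedag/slo, c: ste, — result: created.
Invoking dayspinner lunge with n: -21, giving 2135-05-21.
I invoke arbor carve with p: /dru, — result: ok.
I use arbor shunt with s: /tifedag/slo, d: /dru, yielding ToolError: exists.
I call arbor jot with p: /cradruku, c: trisme: created.
Then dayspinner anchor with d: 2152-02-18, which returns 2152-02-18.
Invoking cruncher load with x: 10, and see 10.
Using dayspinner drift with n: -283, → 2151-05-11.
Using cruncher accrue with x: -6, which returns 4.
Now I run arbor jot with p: /drusmodu/hicid, c: sme, which returns overwrote.


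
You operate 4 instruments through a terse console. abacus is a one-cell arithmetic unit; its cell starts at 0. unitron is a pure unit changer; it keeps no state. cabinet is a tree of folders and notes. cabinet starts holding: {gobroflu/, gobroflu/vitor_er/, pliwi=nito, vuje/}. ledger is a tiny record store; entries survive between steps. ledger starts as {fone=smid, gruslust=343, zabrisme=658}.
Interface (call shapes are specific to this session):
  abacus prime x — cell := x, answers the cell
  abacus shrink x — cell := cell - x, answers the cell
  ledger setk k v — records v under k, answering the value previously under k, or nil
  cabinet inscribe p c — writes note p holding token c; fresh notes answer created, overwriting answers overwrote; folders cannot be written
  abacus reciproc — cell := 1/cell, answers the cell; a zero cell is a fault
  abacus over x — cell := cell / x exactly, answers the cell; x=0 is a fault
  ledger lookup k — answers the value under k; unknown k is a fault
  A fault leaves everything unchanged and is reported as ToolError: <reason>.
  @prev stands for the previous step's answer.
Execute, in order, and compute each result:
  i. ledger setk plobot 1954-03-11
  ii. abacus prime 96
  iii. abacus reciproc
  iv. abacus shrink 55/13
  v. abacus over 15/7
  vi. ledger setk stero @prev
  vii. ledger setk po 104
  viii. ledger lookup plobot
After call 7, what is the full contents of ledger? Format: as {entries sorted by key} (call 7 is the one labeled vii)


Answer: {fone=smid, gruslust=343, plobot=1954-03-11, po=104, stero=-36869/18720, zabrisme=658}

Derivation:
Do: ledger setk[k: plobot; v: 1954-03-11]
See: nil
Do: abacus prime[x: 96]
See: 96
Do: abacus reciproc[]
See: 1/96
Do: abacus shrink[x: 55/13]
See: -5267/1248
Do: abacus over[x: 15/7]
See: -36869/18720
Do: ledger setk[k: stero; v: @prev]
See: nil
Do: ledger setk[k: po; v: 104]
See: nil
Do: ledger lookup[k: plobot]
See: 1954-03-11


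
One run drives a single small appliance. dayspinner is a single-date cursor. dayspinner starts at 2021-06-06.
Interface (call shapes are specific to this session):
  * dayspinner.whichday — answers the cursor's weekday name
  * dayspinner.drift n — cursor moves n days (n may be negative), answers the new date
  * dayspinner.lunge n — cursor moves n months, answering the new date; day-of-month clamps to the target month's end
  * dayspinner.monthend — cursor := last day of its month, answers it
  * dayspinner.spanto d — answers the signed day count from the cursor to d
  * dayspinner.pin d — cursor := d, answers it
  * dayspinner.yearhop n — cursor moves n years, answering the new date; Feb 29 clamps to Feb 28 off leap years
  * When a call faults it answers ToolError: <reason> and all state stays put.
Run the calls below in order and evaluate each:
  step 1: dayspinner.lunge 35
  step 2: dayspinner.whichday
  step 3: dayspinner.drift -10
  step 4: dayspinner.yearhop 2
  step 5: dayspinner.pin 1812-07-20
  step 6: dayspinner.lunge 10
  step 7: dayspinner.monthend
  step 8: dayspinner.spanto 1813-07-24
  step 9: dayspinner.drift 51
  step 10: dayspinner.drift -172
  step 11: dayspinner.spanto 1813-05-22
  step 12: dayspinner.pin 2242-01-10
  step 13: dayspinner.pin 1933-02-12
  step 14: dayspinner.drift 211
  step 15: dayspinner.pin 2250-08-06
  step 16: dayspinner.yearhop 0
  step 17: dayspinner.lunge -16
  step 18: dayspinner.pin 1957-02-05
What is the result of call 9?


Answer: 1813-07-21

Derivation:
> dayspinner.lunge 35
[out] 2024-05-06
> dayspinner.whichday
[out] Monday
> dayspinner.drift -10
[out] 2024-04-26
> dayspinner.yearhop 2
[out] 2026-04-26
> dayspinner.pin 1812-07-20
[out] 1812-07-20
> dayspinner.lunge 10
[out] 1813-05-20
> dayspinner.monthend
[out] 1813-05-31
> dayspinner.spanto 1813-07-24
[out] 54
> dayspinner.drift 51
[out] 1813-07-21
> dayspinner.drift -172
[out] 1813-01-30
> dayspinner.spanto 1813-05-22
[out] 112
> dayspinner.pin 2242-01-10
[out] 2242-01-10
> dayspinner.pin 1933-02-12
[out] 1933-02-12
> dayspinner.drift 211
[out] 1933-09-11
> dayspinner.pin 2250-08-06
[out] 2250-08-06
> dayspinner.yearhop 0
[out] 2250-08-06
> dayspinner.lunge -16
[out] 2249-04-06
> dayspinner.pin 1957-02-05
[out] 1957-02-05


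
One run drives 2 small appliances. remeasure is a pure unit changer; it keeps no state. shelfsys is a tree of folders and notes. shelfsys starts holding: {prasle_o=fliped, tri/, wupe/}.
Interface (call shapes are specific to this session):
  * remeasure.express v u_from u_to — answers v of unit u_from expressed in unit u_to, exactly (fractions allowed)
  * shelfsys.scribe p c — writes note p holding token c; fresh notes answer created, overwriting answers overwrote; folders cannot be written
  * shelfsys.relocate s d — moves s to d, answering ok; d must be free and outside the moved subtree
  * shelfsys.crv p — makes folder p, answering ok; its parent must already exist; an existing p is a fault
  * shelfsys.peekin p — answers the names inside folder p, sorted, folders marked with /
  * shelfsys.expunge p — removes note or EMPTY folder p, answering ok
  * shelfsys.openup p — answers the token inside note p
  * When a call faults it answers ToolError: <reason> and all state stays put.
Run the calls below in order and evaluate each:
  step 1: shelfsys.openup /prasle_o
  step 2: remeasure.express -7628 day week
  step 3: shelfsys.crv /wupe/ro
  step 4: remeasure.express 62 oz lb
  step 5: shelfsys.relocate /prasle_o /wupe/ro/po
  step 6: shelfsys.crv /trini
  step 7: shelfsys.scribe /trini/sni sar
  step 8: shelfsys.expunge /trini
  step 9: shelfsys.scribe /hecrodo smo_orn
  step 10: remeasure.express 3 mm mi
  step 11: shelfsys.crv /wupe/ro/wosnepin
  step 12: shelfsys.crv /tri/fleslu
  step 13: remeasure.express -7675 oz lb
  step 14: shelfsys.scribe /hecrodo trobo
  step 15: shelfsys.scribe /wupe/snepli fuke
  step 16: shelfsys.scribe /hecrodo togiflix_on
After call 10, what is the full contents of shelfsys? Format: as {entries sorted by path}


Answer: {hecrodo=smo_orn, tri/, trini/, trini/sni=sar, wupe/, wupe/ro/, wupe/ro/po=fliped}

Derivation:
% shelfsys.openup p='/prasle_o'
[out] fliped
% remeasure.express v='-7628' u_from='day' u_to='week'
[out] -7628/7
% shelfsys.crv p='/wupe/ro'
[out] ok
% remeasure.express v='62' u_from='oz' u_to='lb'
[out] 31/8
% shelfsys.relocate s='/prasle_o' d='/wupe/ro/po'
[out] ok
% shelfsys.crv p='/trini'
[out] ok
% shelfsys.scribe p='/trini/sni' c='sar'
[out] created
% shelfsys.expunge p='/trini'
[out] ToolError: not empty
% shelfsys.scribe p='/hecrodo' c='smo_orn'
[out] created
% remeasure.express v='3' u_from='mm' u_to='mi'
[out] 1/536448
% shelfsys.crv p='/wupe/ro/wosnepin'
[out] ok
% shelfsys.crv p='/tri/fleslu'
[out] ok
% remeasure.express v='-7675' u_from='oz' u_to='lb'
[out] -7675/16
% shelfsys.scribe p='/hecrodo' c='trobo'
[out] overwrote
% shelfsys.scribe p='/wupe/snepli' c='fuke'
[out] created
% shelfsys.scribe p='/hecrodo' c='togiflix_on'
[out] overwrote


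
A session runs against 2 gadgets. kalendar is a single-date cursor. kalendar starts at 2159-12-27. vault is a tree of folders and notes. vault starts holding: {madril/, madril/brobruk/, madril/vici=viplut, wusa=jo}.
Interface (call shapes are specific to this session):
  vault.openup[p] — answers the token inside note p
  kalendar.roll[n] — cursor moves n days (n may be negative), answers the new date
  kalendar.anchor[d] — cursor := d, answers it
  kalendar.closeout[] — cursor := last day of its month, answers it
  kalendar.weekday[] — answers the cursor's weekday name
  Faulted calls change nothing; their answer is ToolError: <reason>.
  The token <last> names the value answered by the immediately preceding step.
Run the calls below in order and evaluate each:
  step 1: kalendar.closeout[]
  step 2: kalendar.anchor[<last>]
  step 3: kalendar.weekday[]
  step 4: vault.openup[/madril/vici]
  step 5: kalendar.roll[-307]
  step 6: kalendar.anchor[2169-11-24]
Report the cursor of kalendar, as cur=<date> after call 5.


Answer: cur=2159-02-27

Derivation:
! closeout() == 2159-12-31
! anchor(d='<last>') == 2159-12-31
! weekday() == Monday
! openup(p='/madril/vici') == viplut
! roll(n='-307') == 2159-02-27
! anchor(d='2169-11-24') == 2169-11-24


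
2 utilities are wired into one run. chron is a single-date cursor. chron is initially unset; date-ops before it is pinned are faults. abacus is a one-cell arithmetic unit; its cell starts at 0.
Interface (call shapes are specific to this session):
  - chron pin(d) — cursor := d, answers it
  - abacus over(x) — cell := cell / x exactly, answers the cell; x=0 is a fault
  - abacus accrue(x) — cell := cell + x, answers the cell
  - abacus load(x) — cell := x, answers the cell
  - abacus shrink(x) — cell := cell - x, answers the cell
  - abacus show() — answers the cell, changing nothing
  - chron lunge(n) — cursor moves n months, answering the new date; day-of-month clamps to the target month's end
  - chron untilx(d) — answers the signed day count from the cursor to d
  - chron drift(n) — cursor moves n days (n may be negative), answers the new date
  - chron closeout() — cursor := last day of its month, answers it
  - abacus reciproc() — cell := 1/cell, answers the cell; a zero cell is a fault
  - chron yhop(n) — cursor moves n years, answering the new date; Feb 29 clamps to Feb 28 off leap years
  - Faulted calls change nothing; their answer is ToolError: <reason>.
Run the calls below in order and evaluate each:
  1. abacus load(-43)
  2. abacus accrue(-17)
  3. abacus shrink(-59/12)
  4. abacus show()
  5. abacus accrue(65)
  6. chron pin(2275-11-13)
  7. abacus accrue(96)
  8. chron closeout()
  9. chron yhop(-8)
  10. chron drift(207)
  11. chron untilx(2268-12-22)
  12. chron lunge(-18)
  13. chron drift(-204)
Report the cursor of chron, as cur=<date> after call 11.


# abacus load(-43) == -43
# abacus accrue(-17) == -60
# abacus shrink(-59/12) == -661/12
# abacus show() == -661/12
# abacus accrue(65) == 119/12
# chron pin(2275-11-13) == 2275-11-13
# abacus accrue(96) == 1271/12
# chron closeout() == 2275-11-30
# chron yhop(-8) == 2267-11-30
# chron drift(207) == 2268-06-24
# chron untilx(2268-12-22) == 181
# chron lunge(-18) == 2266-12-24
# chron drift(-204) == 2266-06-03

Answer: cur=2268-06-24


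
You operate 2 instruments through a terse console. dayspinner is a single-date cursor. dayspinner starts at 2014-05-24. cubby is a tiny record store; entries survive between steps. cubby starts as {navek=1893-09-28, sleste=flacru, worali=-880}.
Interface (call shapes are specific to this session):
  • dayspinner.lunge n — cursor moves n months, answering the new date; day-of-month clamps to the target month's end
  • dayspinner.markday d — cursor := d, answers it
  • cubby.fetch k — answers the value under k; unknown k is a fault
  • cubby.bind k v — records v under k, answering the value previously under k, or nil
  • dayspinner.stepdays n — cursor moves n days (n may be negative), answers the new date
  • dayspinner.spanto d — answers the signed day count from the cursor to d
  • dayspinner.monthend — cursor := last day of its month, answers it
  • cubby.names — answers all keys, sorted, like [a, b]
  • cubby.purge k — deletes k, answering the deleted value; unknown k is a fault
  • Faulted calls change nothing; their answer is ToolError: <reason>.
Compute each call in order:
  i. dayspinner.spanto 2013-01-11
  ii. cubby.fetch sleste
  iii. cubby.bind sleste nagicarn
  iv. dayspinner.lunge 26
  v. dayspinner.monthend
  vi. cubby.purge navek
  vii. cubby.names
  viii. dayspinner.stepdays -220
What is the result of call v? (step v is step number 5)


-> spanto(d: 2013-01-11)
<- -498
-> fetch(k: sleste)
<- flacru
-> bind(k: sleste, v: nagicarn)
<- flacru
-> lunge(n: 26)
<- 2016-07-24
-> monthend()
<- 2016-07-31
-> purge(k: navek)
<- 1893-09-28
-> names()
<- [sleste, worali]
-> stepdays(n: -220)
<- 2015-12-24

Answer: 2016-07-31


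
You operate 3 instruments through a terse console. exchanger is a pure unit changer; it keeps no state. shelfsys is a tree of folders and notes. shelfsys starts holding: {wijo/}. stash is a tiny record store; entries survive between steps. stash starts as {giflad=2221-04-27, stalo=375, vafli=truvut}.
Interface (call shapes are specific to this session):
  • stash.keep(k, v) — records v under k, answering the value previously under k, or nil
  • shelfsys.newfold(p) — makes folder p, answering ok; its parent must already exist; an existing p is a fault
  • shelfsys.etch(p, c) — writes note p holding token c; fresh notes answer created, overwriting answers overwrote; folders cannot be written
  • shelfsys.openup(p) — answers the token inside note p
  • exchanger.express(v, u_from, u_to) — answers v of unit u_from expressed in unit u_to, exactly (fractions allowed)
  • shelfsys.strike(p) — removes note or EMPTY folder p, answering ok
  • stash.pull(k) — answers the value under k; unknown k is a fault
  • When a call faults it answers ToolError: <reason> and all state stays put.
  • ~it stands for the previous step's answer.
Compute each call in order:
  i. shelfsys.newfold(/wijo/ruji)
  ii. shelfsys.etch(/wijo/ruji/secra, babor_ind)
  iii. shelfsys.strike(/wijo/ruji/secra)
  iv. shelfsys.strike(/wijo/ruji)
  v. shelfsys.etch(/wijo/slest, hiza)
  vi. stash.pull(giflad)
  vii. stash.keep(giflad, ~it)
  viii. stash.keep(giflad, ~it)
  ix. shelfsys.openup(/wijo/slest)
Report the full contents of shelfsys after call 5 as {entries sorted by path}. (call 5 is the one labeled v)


Using shelfsys.newfold using /wijo/ruji, and observe ok.
Using shelfsys.etch using /wijo/ruji/secra, babor_ind, and get created.
Now I run shelfsys.strike using /wijo/ruji/secra, yielding ok.
Calling shelfsys.strike using /wijo/ruji, which returns ok.
Calling shelfsys.etch using /wijo/slest, hiza: created.
I try stash.pull using giflad, → 2221-04-27.
Next I call stash.keep using giflad, ~it: 2221-04-27.
I call stash.keep using giflad, ~it, — result: 2221-04-27.
Calling shelfsys.openup using /wijo/slest, yielding hiza.

Answer: {wijo/, wijo/slest=hiza}
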